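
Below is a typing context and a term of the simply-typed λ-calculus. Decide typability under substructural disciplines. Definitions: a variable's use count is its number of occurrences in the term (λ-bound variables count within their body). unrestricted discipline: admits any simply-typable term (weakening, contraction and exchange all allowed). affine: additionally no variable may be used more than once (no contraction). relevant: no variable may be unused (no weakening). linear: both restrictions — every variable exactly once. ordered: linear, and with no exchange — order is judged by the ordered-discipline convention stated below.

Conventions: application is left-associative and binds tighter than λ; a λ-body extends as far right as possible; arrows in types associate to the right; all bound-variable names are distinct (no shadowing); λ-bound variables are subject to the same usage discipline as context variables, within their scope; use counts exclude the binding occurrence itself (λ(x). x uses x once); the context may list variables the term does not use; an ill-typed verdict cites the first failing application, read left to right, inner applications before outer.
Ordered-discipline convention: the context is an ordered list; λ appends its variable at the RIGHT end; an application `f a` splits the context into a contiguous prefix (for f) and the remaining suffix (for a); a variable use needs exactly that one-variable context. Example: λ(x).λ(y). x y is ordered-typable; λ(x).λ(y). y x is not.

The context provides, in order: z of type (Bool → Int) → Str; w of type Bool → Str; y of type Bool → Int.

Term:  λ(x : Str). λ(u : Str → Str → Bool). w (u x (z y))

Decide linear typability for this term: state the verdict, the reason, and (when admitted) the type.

yes — exactly-once usage across z, w, y, x, u; term : Str → (Str → Str → Bool) → Str
use counts: z ×1; w ×1; y ×1; x [bound] ×1; u [bound] ×1
use order (left to right): w, u, x, z, y
typing: ✓ — Str → (Str → Str → Bool) → Str
all disciplines: ordered ✗ · linear ✓ · affine ✓ · relevant ✓ · unrestricted ✓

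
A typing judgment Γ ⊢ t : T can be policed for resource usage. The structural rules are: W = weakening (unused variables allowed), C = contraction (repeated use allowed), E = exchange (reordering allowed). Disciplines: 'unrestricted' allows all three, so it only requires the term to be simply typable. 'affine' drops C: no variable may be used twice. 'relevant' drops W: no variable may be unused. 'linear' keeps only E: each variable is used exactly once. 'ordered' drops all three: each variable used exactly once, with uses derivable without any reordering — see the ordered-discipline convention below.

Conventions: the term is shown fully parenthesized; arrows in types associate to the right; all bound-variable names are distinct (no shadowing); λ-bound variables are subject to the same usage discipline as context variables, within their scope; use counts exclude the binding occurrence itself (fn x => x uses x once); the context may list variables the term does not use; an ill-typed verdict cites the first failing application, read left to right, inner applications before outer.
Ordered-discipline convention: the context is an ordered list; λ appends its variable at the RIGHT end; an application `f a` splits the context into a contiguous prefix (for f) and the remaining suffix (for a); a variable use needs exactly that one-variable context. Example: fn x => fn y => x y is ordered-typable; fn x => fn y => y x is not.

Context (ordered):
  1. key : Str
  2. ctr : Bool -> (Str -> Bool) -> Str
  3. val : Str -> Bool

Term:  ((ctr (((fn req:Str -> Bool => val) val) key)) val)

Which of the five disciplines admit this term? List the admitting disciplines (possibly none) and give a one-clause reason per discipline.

admitted in: unrestricted
counts: key: 1×, ctr: 1×, val: 3×, req (λ-bound): 0×
order of uses: ctr, val, val, key, val
typing: ✓ — Str
ordered: ✗, uses contraction: val ×3; req never used (weakening)
linear: ✗, uses contraction: val ×3; req never used (weakening)
affine: ✗, uses contraction: val ×3
relevant: ✗, req never used (weakening)
unrestricted: ✓, well-typed at Str; no restrictions here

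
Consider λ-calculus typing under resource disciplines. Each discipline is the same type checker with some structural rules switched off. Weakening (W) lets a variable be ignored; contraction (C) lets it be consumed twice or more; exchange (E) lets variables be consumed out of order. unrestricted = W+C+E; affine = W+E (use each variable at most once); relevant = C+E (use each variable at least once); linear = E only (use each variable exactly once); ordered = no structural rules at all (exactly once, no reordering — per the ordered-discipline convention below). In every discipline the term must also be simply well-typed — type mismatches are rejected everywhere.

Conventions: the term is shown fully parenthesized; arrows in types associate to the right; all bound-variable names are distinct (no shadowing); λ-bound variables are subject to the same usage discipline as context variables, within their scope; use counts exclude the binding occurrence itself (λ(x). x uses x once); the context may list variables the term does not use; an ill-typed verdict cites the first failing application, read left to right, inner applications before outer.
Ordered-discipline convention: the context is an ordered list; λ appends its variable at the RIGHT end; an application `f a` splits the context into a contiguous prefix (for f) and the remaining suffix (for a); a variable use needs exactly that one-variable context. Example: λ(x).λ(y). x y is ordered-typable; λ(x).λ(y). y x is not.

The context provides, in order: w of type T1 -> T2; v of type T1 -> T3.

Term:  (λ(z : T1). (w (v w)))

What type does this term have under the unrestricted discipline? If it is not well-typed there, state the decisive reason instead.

not well-typed under unrestricted — the type mismatch rejects it
usage: w ×2; v ×1; z (bound) ×0
uses in reading order: w, v, w
typing: ill-typed: argument of type T1 -> T2 where T1 is required
per-discipline verdicts: ordered ✗, linear ✗, affine ✗, relevant ✗, unrestricted ✗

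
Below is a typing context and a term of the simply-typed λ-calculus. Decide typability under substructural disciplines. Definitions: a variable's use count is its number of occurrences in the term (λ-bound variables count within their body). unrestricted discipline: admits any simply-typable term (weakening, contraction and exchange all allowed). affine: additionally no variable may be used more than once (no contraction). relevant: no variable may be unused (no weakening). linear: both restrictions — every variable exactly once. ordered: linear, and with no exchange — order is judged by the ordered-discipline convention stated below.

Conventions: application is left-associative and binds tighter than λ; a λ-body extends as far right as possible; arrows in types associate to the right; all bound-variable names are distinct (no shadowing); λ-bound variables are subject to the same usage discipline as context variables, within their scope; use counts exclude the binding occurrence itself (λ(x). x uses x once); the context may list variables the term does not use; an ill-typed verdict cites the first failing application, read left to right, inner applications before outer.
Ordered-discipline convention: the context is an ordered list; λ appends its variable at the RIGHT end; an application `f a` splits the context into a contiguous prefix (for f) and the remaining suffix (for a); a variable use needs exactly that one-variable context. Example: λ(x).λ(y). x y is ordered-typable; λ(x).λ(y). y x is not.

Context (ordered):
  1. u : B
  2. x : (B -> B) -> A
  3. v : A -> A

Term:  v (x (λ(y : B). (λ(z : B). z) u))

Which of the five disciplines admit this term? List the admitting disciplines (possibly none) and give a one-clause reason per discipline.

admitted in: affine, unrestricted
use counts: u=1; x=1; v=1; y (bound)=0; z (bound)=1
left-to-right use order: v, x, z, u
typing: ✓ — A
ordered: ✗ — y never used (weakening)
linear: ✗ — y never used (weakening)
affine: ✓ — at most one use each (u, x, v, y, z)
relevant: ✗ — y never used (weakening)
unrestricted: ✓ — type-checks (A) and nothing is barred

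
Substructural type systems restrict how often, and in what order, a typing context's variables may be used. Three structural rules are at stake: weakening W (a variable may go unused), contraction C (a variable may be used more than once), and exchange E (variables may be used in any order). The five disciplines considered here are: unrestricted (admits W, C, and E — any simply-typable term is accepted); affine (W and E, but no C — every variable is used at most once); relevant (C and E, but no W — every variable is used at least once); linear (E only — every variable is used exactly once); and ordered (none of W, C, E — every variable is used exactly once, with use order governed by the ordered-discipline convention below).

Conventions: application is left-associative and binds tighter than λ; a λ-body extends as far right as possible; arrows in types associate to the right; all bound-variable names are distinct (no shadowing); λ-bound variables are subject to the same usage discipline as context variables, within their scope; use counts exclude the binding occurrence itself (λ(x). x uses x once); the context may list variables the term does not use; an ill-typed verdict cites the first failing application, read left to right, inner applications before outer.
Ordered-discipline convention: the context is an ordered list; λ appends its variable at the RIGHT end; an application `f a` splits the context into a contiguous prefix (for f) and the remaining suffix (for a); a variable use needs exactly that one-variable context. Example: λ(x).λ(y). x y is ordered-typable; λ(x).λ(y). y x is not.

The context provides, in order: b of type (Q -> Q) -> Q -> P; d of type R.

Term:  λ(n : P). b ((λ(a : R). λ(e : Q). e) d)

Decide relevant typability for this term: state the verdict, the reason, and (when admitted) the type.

no — n, a left unused
usage: b: 1×; d: 1×; n [bound]: 0×; a [bound]: 0×; e [bound]: 1×
order of uses: b, e, d
typing: well-typed — term : P -> Q -> P
across the five disciplines: ordered ✗ · linear ✗ · affine ✓ · relevant ✗ · unrestricted ✓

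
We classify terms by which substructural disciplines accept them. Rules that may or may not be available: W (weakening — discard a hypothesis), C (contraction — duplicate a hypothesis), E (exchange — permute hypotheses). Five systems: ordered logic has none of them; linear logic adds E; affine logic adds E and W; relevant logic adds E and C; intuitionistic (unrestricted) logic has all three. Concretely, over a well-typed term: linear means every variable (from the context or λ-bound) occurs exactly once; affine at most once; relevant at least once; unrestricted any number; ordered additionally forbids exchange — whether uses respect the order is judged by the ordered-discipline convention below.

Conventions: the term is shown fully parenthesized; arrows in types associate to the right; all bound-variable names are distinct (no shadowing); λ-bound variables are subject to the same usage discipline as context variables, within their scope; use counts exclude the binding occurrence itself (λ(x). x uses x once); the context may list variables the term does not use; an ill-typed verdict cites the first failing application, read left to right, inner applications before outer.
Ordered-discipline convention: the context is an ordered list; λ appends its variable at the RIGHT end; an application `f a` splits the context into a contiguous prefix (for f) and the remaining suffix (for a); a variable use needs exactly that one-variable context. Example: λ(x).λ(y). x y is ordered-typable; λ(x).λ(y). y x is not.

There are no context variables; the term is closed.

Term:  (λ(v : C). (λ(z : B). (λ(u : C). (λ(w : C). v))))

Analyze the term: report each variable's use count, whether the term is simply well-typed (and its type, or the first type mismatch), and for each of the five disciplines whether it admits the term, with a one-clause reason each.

use counts: v (λ-bound)=1, z (λ-bound)=0, u (λ-bound)=0, w (λ-bound)=0
uses in reading order: v
typing: ✓ — C -> B -> C -> C -> C
ordered ✗ (z, u, w left unused)
linear ✗ (z, u, w left unused)
affine ✓ (none of v, z, u, w used more than once)
relevant ✗ (z, u, w left unused)
unrestricted ✓ (simply typable at C -> B -> C -> C -> C; W, C, E all held)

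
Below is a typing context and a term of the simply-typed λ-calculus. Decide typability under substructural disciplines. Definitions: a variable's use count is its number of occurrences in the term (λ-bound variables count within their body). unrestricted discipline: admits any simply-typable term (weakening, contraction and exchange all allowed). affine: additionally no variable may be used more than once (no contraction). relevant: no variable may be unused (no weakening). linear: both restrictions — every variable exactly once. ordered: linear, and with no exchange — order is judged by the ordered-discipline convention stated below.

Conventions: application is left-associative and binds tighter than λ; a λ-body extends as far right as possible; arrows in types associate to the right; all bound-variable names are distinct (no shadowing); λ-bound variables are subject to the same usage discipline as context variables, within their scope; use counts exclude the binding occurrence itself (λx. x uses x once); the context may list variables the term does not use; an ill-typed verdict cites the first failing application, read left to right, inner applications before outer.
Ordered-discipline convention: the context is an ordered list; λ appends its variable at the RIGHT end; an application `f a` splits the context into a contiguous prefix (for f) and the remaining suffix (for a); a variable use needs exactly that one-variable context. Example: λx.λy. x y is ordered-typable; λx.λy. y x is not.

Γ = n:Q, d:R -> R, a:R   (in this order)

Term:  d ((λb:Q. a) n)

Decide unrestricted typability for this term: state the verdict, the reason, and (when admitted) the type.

yes — simply typable at R; W, C, E all held; term : R
use counts: n: 1, d: 1, a: 1, b (bound): 0
order of uses: d, a, n
typing: the term checks, with type R
summary: ordered ✗, linear ✗, affine ✓, relevant ✗, unrestricted ✓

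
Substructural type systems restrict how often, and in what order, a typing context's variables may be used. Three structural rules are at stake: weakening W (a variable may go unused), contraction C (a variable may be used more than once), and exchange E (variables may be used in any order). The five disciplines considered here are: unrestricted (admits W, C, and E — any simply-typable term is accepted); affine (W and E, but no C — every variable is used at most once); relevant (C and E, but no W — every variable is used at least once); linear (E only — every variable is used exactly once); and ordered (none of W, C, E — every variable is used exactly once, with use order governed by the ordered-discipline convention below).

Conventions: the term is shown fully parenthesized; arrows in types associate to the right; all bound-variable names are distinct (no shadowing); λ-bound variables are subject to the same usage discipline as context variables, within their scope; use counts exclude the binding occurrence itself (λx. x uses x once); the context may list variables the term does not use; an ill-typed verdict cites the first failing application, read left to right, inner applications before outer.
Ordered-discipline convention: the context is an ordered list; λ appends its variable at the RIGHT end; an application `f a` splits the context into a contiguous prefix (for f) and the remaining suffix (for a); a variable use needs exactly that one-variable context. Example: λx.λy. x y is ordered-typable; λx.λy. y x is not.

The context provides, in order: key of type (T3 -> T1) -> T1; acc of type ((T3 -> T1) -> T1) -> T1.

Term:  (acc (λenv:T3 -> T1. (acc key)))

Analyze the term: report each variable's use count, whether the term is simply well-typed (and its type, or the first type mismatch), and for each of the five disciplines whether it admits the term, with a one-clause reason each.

usage: key: 1; acc: 2; env (λ-bound): 0
left-to-right use order: acc, acc, key
typing: the term checks, with type T1
ordered ✗ (acc ×2 used more than once (contraction); env left unused)
linear ✗ (acc ×2 used more than once (contraction); env left unused)
affine ✗ (acc ×2 used more than once (contraction))
relevant ✗ (env left unused)
unrestricted ✓ (type-checks (T1) and nothing is barred)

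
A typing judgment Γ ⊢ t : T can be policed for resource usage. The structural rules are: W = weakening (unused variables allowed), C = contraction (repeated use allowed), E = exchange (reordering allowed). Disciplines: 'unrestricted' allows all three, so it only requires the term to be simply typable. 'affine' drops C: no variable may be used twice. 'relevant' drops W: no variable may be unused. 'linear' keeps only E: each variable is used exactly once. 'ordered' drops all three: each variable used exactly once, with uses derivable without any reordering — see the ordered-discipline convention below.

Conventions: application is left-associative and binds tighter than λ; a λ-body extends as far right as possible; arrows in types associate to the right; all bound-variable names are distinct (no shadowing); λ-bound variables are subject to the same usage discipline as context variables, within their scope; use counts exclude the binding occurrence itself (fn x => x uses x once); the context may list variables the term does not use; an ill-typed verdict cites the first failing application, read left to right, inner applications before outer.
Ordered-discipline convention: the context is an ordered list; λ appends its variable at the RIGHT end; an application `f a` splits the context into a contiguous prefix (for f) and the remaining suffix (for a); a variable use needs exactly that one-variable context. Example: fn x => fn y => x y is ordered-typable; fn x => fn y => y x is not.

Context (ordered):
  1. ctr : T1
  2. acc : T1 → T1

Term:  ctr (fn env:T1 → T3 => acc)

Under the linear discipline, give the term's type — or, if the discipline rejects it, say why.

not well-typed under linear — fails simple typing
usage: ctr ×1; acc ×1; env [bound] ×0
use order (left to right): ctr, acc
typing: ill-typed: non-function type T1 applied to an argument
per-discipline verdicts: ordered ✗ | linear ✗ | affine ✗ | relevant ✗ | unrestricted ✗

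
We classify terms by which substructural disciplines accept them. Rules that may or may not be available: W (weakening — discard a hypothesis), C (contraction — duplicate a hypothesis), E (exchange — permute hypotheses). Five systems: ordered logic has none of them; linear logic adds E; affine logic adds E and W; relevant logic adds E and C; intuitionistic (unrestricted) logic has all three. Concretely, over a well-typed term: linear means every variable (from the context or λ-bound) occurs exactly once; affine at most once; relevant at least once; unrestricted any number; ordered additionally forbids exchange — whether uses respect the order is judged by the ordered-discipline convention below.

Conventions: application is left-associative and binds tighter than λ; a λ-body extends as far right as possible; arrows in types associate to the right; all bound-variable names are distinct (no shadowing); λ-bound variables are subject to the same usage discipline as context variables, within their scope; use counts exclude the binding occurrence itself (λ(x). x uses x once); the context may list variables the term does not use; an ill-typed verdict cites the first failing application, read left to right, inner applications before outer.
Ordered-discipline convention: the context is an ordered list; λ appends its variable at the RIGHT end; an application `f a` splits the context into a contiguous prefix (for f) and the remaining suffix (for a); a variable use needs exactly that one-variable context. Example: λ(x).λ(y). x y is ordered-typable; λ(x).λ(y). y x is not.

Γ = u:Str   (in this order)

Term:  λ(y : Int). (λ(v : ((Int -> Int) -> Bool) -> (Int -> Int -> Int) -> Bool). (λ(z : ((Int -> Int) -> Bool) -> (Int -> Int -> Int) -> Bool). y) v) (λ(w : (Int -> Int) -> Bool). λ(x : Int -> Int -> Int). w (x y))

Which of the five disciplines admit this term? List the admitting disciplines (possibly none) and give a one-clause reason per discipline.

admitted in: unrestricted
variable uses: u ×0; y (bound) ×2; v (bound) ×1; z (bound) ×0; w (bound) ×1; x (bound) ×1
order of uses: y, v, w, x, y
typing: well-typed at Int -> Int
ordered ✗ (repeated use of y ×2; u, z never used (weakening))
linear ✗ (repeated use of y ×2; u, z never used (weakening))
affine ✗ (repeated use of y ×2)
relevant ✗ (u, z never used (weakening))
unrestricted ✓ (well-typed at Int -> Int; no restrictions here)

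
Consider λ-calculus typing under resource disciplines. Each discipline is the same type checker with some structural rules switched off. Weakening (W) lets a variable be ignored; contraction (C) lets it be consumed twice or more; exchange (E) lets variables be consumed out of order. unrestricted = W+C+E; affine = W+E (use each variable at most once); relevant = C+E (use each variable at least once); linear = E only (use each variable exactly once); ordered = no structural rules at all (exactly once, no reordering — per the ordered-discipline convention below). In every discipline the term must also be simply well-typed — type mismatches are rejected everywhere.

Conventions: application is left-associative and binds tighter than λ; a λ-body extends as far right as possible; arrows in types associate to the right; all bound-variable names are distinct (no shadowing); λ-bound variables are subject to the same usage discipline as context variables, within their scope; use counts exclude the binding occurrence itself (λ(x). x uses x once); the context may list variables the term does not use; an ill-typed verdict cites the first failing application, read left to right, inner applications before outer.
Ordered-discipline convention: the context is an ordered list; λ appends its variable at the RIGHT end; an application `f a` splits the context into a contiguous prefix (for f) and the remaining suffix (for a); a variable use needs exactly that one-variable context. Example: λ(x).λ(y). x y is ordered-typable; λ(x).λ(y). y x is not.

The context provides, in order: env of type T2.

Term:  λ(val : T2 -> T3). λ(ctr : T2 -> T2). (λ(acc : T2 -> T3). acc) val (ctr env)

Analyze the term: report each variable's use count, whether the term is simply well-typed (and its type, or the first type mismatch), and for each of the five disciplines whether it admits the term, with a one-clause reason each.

counts: env=1, val (bound)=1, ctr (bound)=1, acc (bound)=1
order of uses: acc, val, ctr, env
typing: well-typed at (T2 -> T3) -> (T2 -> T2) -> T3
ordered: ✗ — no ordered split (uses run acc, val, ctr, env)
linear: ✓ — each of env, val, ctr, acc used exactly once
affine: ✓ — env, val, ctr, acc: no repeats, contraction unneeded
relevant: ✓ — every one of env, val, ctr, acc appears
unrestricted: ✓ — well-typed at (T2 -> T3) -> (T2 -> T2) -> T3; no restrictions here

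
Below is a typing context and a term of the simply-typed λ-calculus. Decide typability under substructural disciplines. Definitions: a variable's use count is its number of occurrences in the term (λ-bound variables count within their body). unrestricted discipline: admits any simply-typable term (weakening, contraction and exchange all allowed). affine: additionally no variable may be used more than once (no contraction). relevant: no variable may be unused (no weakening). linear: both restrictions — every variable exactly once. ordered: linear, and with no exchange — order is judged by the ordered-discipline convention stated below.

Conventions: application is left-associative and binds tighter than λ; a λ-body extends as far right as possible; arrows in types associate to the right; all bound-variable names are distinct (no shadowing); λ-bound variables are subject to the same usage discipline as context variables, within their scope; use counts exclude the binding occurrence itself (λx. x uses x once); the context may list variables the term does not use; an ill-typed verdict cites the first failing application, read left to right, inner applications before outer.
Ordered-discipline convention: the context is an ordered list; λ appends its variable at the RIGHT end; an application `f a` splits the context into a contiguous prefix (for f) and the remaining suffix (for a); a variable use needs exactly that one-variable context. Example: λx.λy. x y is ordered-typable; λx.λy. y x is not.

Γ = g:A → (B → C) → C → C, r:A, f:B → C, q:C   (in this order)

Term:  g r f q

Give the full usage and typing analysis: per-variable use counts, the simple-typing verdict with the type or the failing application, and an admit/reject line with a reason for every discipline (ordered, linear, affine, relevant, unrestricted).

use counts: g=1; r=1; f=1; q=1
left-to-right use order: g, r, f, q
typing: well-typed at C
ordered ✓ (one use each (g, r, f, q); ordered split holds)
linear ✓ (each of g, r, f, q used exactly once)
affine ✓ (at most one use each (g, r, f, q))
relevant ✓ (every one of g, r, f, q appears)
unrestricted ✓ (simply typable at C; W, C, E all held)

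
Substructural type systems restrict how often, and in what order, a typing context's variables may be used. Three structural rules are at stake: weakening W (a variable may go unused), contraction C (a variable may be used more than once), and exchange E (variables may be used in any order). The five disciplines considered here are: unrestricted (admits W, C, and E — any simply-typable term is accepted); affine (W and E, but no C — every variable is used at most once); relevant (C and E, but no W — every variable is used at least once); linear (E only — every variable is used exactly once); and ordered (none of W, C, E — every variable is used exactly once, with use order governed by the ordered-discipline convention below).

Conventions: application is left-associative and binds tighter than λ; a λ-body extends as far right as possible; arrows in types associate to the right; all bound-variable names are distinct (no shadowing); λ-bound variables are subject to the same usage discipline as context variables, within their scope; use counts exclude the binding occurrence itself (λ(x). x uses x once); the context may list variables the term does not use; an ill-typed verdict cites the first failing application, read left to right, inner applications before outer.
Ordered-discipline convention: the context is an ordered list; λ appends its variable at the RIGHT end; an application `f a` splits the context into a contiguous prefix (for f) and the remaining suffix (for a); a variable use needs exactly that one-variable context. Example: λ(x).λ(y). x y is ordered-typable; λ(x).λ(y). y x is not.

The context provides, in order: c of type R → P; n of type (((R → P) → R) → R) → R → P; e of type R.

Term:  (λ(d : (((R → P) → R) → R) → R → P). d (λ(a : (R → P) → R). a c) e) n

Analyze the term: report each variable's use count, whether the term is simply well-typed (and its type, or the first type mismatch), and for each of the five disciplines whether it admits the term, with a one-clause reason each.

usage: c=1; n=1; e=1; d [bound]=1; a [bound]=1
order of uses: d, a, c, e, n
typing: well-typed — term : P
ordered ✗ (no ordered split (uses run d, a, c, e, n))
linear ✓ (each of c, n, e, d, a used exactly once)
affine ✓ (at most one use each (c, n, e, d, a))
relevant ✓ (every one of c, n, e, d, a appears)
unrestricted ✓ (well-typed at P; no restrictions here)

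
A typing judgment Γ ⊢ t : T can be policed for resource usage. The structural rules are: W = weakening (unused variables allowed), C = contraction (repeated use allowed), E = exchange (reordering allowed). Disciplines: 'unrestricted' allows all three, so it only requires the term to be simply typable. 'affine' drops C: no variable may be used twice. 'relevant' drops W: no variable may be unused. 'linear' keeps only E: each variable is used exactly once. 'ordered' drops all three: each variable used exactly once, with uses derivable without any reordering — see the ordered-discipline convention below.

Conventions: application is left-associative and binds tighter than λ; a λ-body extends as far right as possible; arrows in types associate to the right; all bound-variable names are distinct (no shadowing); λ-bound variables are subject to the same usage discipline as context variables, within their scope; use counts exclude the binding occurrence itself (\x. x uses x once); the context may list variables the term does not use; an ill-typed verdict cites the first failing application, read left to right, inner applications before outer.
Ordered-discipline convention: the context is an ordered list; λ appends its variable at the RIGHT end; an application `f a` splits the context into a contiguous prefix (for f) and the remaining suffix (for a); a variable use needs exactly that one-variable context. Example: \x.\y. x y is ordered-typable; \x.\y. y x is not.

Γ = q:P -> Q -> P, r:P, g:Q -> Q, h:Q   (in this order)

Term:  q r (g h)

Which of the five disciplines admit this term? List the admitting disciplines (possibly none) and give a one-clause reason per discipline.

admitting disciplines: ordered, linear, affine, relevant, unrestricted
usage: q=1, r=1, g=1, h=1
use order (left to right): q, r, g, h
typing: ✓ — P
ordered ✓ (q, r, g, h: once each, no exchange needed)
linear ✓ (single use per variable (q, r, g, h))
affine ✓ (none of q, r, g, h used more than once)
relevant ✓ (q, r, g, h: all used, weakening unneeded)
unrestricted ✓ (type-checks (P) and nothing is barred)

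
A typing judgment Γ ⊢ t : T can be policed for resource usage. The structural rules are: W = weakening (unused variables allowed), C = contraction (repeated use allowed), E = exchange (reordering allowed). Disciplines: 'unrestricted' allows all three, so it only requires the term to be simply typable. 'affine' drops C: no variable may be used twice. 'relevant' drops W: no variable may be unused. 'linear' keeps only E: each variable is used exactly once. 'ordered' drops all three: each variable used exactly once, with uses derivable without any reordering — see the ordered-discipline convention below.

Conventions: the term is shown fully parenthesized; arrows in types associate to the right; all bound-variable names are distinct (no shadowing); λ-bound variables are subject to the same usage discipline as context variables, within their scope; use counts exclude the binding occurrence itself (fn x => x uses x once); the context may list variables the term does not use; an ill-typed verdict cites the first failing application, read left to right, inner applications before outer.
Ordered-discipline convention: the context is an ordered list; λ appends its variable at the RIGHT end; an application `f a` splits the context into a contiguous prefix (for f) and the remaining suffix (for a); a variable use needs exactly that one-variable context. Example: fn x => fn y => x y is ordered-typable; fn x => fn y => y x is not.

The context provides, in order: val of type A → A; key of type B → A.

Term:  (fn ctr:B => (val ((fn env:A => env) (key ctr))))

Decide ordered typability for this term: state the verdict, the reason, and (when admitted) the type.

yes — val, key, ctr, env once each; derivable with no W/C/E; term : B → A
counts: val ×1, key ×1, ctr (bound) ×1, env (bound) ×1
use order (left to right): val, env, key, ctr
typing: ✓ — B → A
summary: ordered ✓, linear ✓, affine ✓, relevant ✓, unrestricted ✓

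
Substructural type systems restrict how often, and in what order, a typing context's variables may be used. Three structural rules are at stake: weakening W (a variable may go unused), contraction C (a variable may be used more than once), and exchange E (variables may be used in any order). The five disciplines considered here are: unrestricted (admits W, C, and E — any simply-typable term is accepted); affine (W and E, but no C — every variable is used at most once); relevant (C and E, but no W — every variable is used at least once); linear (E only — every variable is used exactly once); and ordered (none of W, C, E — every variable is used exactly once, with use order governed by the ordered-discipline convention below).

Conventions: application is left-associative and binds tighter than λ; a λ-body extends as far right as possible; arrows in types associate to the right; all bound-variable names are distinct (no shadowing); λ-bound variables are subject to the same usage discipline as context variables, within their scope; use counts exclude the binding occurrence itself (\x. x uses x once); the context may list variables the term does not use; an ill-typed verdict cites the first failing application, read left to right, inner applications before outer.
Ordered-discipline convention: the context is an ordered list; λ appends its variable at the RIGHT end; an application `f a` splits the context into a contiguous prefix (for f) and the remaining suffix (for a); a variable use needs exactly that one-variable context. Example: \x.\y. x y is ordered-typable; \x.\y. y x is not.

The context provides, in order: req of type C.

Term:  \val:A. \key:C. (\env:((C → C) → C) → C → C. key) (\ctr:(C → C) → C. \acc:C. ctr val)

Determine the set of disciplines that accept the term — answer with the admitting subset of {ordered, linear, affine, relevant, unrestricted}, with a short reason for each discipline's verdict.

accepted by: none
usage: req ×0, val [bound] ×1, key [bound] ×1, env [bound] ×0, ctr [bound] ×1, acc [bound] ×0
left-to-right use order: key, ctr, val
typing: ill-typed: a function awaiting C → C gets A
ordered: ✗ — not simply typable
linear: ✗ — fails simple typing
affine: ✗ — a type mismatch blocks all five
relevant: ✗ — the type mismatch rejects it
unrestricted: ✗ — not simply typable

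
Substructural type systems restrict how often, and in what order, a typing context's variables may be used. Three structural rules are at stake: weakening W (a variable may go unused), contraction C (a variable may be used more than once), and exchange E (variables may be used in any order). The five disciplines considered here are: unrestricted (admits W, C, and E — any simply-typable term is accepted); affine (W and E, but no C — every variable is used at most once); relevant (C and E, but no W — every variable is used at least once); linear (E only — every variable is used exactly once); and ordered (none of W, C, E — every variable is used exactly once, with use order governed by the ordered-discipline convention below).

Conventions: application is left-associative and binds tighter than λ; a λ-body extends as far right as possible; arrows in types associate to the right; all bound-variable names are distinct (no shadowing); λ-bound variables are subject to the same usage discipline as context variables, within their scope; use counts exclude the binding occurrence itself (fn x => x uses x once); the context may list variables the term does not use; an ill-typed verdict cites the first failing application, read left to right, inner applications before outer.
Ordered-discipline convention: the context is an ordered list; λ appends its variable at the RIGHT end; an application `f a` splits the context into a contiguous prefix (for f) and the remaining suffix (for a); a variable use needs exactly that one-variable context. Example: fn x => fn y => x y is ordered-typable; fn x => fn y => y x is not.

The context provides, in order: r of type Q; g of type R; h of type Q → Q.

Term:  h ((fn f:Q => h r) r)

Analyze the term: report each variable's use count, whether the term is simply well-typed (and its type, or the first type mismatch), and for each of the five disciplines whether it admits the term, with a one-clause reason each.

variable uses: r: 2; g: 0; h: 2; f [bound]: 0
order of uses: h, h, r, r
typing: the term checks, with type Q
ordered: ✗ — uses contraction: r ×2, h ×2; needs weakening: g, f unused
linear: ✗ — uses contraction: r ×2, h ×2; needs weakening: g, f unused
affine: ✗ — uses contraction: r ×2, h ×2
relevant: ✗ — needs weakening: g, f unused
unrestricted: ✓ — simply typable at Q; W, C, E all held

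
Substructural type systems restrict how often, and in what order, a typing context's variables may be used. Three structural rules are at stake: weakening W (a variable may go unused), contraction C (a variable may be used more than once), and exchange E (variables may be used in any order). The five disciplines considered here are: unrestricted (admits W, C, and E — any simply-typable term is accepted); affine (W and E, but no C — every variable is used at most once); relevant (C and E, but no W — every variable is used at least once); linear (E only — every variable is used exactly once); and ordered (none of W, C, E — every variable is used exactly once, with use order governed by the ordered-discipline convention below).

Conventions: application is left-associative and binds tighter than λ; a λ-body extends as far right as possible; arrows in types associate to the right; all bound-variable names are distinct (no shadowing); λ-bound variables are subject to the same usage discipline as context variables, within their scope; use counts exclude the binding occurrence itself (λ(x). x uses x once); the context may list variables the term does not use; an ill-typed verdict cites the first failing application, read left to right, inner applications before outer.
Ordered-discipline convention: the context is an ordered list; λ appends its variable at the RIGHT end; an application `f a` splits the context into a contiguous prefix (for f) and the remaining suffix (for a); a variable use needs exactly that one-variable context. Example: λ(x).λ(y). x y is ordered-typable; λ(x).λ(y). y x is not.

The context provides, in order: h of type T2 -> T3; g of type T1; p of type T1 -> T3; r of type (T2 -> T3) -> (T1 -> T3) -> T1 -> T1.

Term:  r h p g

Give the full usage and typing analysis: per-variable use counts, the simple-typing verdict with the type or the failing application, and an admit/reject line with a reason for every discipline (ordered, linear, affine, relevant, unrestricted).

variable uses: h: 1; g: 1; p: 1; r: 1
left-to-right use order: r, h, p, g
typing: the term checks, with type T1
ordered: ✗ — no contiguous prefix/suffix split fits r, h, p, g
linear: ✓ — each of h, g, p, r used exactly once
affine: ✓ — no duplicate uses among h, g, p, r
relevant: ✓ — at least one use each (h, g, p, r)
unrestricted: ✓ — well-typed at T1; no restrictions here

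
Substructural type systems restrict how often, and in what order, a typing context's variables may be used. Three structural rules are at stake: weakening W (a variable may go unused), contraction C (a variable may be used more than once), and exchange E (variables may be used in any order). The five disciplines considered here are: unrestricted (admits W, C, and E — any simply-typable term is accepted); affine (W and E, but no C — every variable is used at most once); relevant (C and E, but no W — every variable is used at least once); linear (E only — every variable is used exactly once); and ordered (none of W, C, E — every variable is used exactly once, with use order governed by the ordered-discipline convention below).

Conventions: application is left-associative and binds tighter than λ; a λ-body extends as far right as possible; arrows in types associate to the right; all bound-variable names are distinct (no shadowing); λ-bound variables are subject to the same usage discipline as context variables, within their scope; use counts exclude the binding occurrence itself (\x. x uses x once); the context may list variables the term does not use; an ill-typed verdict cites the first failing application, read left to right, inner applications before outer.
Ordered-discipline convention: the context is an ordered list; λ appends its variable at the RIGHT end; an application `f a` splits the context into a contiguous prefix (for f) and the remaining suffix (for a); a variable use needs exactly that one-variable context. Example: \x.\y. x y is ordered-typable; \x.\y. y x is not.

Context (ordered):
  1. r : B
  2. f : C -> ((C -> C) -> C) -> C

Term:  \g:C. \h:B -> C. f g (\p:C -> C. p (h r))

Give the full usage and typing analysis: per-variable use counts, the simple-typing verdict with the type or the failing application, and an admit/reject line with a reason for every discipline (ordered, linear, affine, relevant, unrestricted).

counts: r: 1, f: 1, g [bound]: 1, h [bound]: 1, p [bound]: 1
left-to-right use order: f, g, p, h, r
typing: well-typed — term : C -> (B -> C) -> C
ordered ✗ (use order f, g, p, h, r needs exchange)
linear ✓ (each of r, f, g, h, p used exactly once)
affine ✓ (r, f, g, h, p: no repeats, contraction unneeded)
relevant ✓ (none of r, f, g, h, p goes unused)
unrestricted ✓ (type-checks (C -> (B -> C) -> C) and nothing is barred)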